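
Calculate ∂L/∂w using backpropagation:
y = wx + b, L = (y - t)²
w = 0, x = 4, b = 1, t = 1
∂L/∂w = 0

y = wx + b = (0)(4) + 1 = 1
∂L/∂y = 2(y - t) = 2(1 - 1) = 0
∂y/∂w = x = 4
∂L/∂w = ∂L/∂y · ∂y/∂w = 0 × 4 = 0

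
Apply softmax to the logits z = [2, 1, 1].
p = [0.5761, 0.2119, 0.2119]

exp(z) = [7.389, 2.718, 2.718]
Sum = 12.83
p = [0.5761, 0.2119, 0.2119]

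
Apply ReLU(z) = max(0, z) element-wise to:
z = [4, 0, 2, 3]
h = [4, 0, 2, 3]

ReLU applied element-wise: max(0,4)=4, max(0,0)=0, max(0,2)=2, max(0,3)=3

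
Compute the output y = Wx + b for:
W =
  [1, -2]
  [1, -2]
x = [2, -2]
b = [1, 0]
y = [7, 6]

Wx = [1×2 + -2×-2, 1×2 + -2×-2]
   = [6, 6]
y = Wx + b = [6 + 1, 6 + 0] = [7, 6]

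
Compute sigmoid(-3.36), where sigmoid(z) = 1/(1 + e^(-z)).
0.03357

sigmoid(-3.36) = 1/(1 + e^(3.36)) = 1/(1 + 28.79) = 0.03357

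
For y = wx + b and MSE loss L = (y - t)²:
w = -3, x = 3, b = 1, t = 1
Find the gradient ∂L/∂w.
∂L/∂w = -54

y = wx + b = (-3)(3) + 1 = -8
∂L/∂y = 2(y - t) = 2(-8 - 1) = -18
∂y/∂w = x = 3
∂L/∂w = ∂L/∂y · ∂y/∂w = -18 × 3 = -54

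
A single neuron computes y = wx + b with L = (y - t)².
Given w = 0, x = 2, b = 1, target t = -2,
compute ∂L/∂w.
∂L/∂w = 12

y = wx + b = (0)(2) + 1 = 1
∂L/∂y = 2(y - t) = 2(1 - -2) = 6
∂y/∂w = x = 2
∂L/∂w = ∂L/∂y · ∂y/∂w = 6 × 2 = 12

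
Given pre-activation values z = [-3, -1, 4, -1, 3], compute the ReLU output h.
h = [0, 0, 4, 0, 3]

ReLU applied element-wise: max(0,-3)=0, max(0,-1)=0, max(0,4)=4, max(0,-1)=0, max(0,3)=3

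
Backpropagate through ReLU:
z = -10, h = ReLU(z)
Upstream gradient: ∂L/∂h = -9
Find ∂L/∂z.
∂L/∂z = 0

h = ReLU(-10) = 0
Since z < 0: ∂h/∂z = 0
∂L/∂z = ∂L/∂h · ∂h/∂z = -9 × 0 = 0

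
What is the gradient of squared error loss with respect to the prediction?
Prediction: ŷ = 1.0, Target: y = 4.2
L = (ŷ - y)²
∂L/∂ŷ = -6.4

∂L/∂ŷ = 2(ŷ - y) = 2(1.0 - 4.2) = 2(-3.2) = -6.4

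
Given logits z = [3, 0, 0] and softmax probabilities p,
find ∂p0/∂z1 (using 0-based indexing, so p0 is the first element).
∂p0/∂z1 = -0.04118

p = softmax(z) = [0.9094, 0.04528, 0.04528]
p0 = 0.9094, p1 = 0.04528

∂p0/∂z1 = -p0 × p1 = -0.9094 × 0.04528 = -0.04118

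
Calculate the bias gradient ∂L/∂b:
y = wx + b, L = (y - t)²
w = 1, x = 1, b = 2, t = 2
∂L/∂b = 2

y = wx + b = (1)(1) + 2 = 3
∂L/∂y = 2(y - t) = 2(3 - 2) = 2
∂y/∂b = 1
∂L/∂b = ∂L/∂y · ∂y/∂b = 2 × 1 = 2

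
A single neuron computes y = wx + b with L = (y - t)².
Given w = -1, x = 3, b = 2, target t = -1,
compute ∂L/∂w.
∂L/∂w = 0

y = wx + b = (-1)(3) + 2 = -1
∂L/∂y = 2(y - t) = 2(-1 - -1) = 0
∂y/∂w = x = 3
∂L/∂w = ∂L/∂y · ∂y/∂w = 0 × 3 = 0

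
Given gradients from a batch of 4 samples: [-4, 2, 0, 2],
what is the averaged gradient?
Average gradient = 0

Average = (1/4)(-4 + 2 + 0 + 2) = 0/4 = 0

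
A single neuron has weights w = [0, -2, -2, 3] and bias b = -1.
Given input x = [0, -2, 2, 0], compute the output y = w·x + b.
y = -1

y = (0)(0) + (-2)(-2) + (-2)(2) + (3)(0) + -1 = -1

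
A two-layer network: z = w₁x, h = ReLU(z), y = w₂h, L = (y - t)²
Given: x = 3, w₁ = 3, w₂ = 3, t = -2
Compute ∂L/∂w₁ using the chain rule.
∂L/∂w₁ = 522

Forward pass:
z = w₁x = 3×3 = 9
h = ReLU(9) = 9
y = w₂h = 3×9 = 27

Backward pass:
∂L/∂y = 2(y - t) = 2(27 - -2) = 58
∂y/∂h = w₂ = 3
∂h/∂z = 1 (ReLU derivative)
∂z/∂w₁ = x = 3

∂L/∂w₁ = 58 × 3 × 1 × 3 = 522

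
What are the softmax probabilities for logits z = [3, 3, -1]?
p = [0.4955, 0.4955, 0.0091]

exp(z) = [20.09, 20.09, 0.3679]
Sum = 40.54
p = [0.4955, 0.4955, 0.0091]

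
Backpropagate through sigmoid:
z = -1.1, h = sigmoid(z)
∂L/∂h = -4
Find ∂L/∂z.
∂L/∂z = -0.7495

σ(-1.1) = 0.2497
σ'(-1.1) = σ(-1.1)(1 - σ(-1.1)) = 0.2497 × 0.7503 = 0.1874
∂L/∂z = ∂L/∂h · σ'(z) = -4 × 0.1874 = -0.7495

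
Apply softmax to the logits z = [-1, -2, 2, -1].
p = [0.0445, 0.0164, 0.8945, 0.0445]

exp(z) = [0.3679, 0.1353, 7.389, 0.3679]
Sum = 8.26
p = [0.0445, 0.0164, 0.8945, 0.0445]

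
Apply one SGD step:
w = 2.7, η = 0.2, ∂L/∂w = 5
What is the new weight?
w_new = 1.7

w_new = w - η·∂L/∂w = 2.7 - 0.2×(5) = 2.7 - (1) = 1.7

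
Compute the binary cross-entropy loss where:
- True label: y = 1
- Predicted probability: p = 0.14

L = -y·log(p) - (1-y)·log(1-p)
L = 1.966

L = -1·log(0.14) - 0·log(0.86) = -log(0.14) = 1.966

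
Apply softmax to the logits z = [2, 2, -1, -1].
p = [0.4763, 0.4763, 0.0237, 0.0237]

exp(z) = [7.389, 7.389, 0.3679, 0.3679]
Sum = 15.51
p = [0.4763, 0.4763, 0.0237, 0.0237]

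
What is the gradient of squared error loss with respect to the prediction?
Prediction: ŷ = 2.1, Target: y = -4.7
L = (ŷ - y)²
∂L/∂ŷ = 13.6

∂L/∂ŷ = 2(ŷ - y) = 2(2.1 - -4.7) = 2(6.8) = 13.6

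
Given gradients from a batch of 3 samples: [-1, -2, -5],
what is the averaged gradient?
Average gradient = -2.667

Average = (1/3)(-1 + -2 + -5) = -8/3 = -2.667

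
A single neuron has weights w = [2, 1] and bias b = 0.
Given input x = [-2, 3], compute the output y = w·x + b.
y = -1

y = (2)(-2) + (1)(3) + 0 = -1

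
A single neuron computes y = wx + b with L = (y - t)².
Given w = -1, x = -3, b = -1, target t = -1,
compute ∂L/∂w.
∂L/∂w = -18

y = wx + b = (-1)(-3) + -1 = 2
∂L/∂y = 2(y - t) = 2(2 - -1) = 6
∂y/∂w = x = -3
∂L/∂w = ∂L/∂y · ∂y/∂w = 6 × -3 = -18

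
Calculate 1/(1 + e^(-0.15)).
0.5374

sigmoid(0.15) = 1/(1 + e^(-0.15)) = 1/(1 + 0.8607) = 0.5374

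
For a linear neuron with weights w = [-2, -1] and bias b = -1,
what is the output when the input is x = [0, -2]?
y = 1

y = (-2)(0) + (-1)(-2) + -1 = 1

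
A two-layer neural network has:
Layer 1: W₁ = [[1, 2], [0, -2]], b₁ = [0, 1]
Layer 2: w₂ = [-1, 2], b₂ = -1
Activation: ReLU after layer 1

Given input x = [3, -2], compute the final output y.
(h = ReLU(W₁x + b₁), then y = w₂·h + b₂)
y = 9

Layer 1 pre-activation: z₁ = [-1, 5]
After ReLU: h = [0, 5]
Layer 2 output: y = -1×0 + 2×5 + -1 = 9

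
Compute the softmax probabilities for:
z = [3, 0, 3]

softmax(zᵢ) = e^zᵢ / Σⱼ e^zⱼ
p = [0.4879, 0.0243, 0.4879]

exp(z) = [20.09, 1, 20.09]
Sum = 41.17
p = [0.4879, 0.0243, 0.4879]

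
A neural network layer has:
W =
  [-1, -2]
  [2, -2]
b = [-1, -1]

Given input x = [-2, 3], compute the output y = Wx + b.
y = [-5, -11]

Wx = [-1×-2 + -2×3, 2×-2 + -2×3]
   = [-4, -10]
y = Wx + b = [-4 + -1, -10 + -1] = [-5, -11]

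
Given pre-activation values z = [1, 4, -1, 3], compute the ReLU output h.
h = [1, 4, 0, 3]

ReLU applied element-wise: max(0,1)=1, max(0,4)=4, max(0,-1)=0, max(0,3)=3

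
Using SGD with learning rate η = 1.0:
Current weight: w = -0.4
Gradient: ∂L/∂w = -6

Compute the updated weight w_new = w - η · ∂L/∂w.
w_new = 5.6

w_new = w - η·∂L/∂w = -0.4 - 1.0×(-6) = -0.4 - (-6) = 5.6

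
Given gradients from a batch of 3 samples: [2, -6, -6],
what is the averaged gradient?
Average gradient = -3.333

Average = (1/3)(2 + -6 + -6) = -10/3 = -3.333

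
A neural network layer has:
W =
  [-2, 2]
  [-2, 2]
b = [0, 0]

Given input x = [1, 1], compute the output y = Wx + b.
y = [0, 0]

Wx = [-2×1 + 2×1, -2×1 + 2×1]
   = [0, 0]
y = Wx + b = [0 + 0, 0 + 0] = [0, 0]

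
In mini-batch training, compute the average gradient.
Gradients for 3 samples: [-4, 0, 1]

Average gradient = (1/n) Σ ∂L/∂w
Average gradient = -1

Average = (1/3)(-4 + 0 + 1) = -3/3 = -1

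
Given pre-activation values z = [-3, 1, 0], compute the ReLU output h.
h = [0, 1, 0]

ReLU applied element-wise: max(0,-3)=0, max(0,1)=1, max(0,0)=0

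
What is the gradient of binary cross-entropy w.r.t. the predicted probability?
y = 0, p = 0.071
∂L/∂p = 1.076

∂L/∂p = -y/p + (1-y)/(1-p) = 0 + 1/0.929 = 1.076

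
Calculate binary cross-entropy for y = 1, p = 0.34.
L = 1.079

L = -1·log(0.34) - 0·log(0.66) = -log(0.34) = 1.079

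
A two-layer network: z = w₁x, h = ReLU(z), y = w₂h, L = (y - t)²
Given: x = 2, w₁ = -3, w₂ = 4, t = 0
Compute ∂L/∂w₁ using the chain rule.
∂L/∂w₁ = 0

Forward pass:
z = w₁x = -3×2 = -6
h = ReLU(-6) = 0
y = w₂h = 4×0 = 0

Backward pass:
∂L/∂y = 2(y - t) = 2(0 - 0) = 0
∂y/∂h = w₂ = 4
∂h/∂z = 0 (ReLU derivative)
∂z/∂w₁ = x = 2

∂L/∂w₁ = 0 × 4 × 0 × 2 = 0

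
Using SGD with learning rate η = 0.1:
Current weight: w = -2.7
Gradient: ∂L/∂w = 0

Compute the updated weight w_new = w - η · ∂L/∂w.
w_new = -2.7

w_new = w - η·∂L/∂w = -2.7 - 0.1×(0) = -2.7 - (0) = -2.7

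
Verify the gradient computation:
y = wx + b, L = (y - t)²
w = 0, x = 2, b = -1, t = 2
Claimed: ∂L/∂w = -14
Incorrect

y = (0)(2) + -1 = -1
∂L/∂y = 2(y - t) = 2(-1 - 2) = -6
∂y/∂w = x = 2
∂L/∂w = -6 × 2 = -12

Claimed value: -14
Incorrect: The correct gradient is -12.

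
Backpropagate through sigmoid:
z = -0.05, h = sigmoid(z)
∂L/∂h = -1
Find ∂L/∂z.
∂L/∂z = -0.2498

σ(-0.05) = 0.4875
σ'(-0.05) = σ(-0.05)(1 - σ(-0.05)) = 0.4875 × 0.5125 = 0.2498
∂L/∂z = ∂L/∂h · σ'(z) = -1 × 0.2498 = -0.2498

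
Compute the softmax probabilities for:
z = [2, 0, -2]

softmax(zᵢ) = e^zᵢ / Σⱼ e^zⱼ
p = [0.8668, 0.1173, 0.0159]

exp(z) = [7.389, 1, 0.1353]
Sum = 8.524
p = [0.8668, 0.1173, 0.0159]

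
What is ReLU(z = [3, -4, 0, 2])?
h = [3, 0, 0, 2]

ReLU applied element-wise: max(0,3)=3, max(0,-4)=0, max(0,0)=0, max(0,2)=2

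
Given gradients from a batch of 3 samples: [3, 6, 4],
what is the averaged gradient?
Average gradient = 4.333

Average = (1/3)(3 + 6 + 4) = 13/3 = 4.333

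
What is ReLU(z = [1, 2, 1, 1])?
h = [1, 2, 1, 1]

ReLU applied element-wise: max(0,1)=1, max(0,2)=2, max(0,1)=1, max(0,1)=1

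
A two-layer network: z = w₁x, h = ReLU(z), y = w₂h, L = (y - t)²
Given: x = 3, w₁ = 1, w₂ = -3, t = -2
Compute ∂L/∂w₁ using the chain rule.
∂L/∂w₁ = 126

Forward pass:
z = w₁x = 1×3 = 3
h = ReLU(3) = 3
y = w₂h = -3×3 = -9

Backward pass:
∂L/∂y = 2(y - t) = 2(-9 - -2) = -14
∂y/∂h = w₂ = -3
∂h/∂z = 1 (ReLU derivative)
∂z/∂w₁ = x = 3

∂L/∂w₁ = -14 × -3 × 1 × 3 = 126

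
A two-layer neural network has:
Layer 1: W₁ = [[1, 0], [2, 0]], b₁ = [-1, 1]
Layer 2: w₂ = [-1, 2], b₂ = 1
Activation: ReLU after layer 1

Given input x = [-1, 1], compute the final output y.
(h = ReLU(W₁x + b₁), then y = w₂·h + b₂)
y = 1

Layer 1 pre-activation: z₁ = [-2, -1]
After ReLU: h = [0, 0]
Layer 2 output: y = -1×0 + 2×0 + 1 = 1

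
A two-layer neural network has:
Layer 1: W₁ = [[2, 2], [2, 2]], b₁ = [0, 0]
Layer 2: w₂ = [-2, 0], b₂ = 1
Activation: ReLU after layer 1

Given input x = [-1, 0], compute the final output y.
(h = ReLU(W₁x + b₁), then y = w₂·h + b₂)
y = 1

Layer 1 pre-activation: z₁ = [-2, -2]
After ReLU: h = [0, 0]
Layer 2 output: y = -2×0 + 0×0 + 1 = 1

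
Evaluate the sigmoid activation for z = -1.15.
0.2405

sigmoid(-1.15) = 1/(1 + e^(1.15)) = 1/(1 + 3.158) = 0.2405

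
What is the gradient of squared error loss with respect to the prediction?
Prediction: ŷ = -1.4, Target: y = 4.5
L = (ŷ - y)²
∂L/∂ŷ = -11.8

∂L/∂ŷ = 2(ŷ - y) = 2(-1.4 - 4.5) = 2(-5.9) = -11.8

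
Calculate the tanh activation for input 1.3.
0.8617

tanh(1.3) = (e^(1.3) - e^(-1.3))/(e^(1.3) + e^(-1.3)) = 0.8617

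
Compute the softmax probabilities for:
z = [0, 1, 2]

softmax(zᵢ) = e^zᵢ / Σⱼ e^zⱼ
p = [0.09, 0.2447, 0.6652]

exp(z) = [1, 2.718, 7.389]
Sum = 11.11
p = [0.09, 0.2447, 0.6652]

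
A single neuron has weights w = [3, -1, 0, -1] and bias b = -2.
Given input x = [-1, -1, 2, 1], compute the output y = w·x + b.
y = -5

y = (3)(-1) + (-1)(-1) + (0)(2) + (-1)(1) + -2 = -5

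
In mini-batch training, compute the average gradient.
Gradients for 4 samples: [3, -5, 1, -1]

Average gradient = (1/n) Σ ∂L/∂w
Average gradient = -0.5

Average = (1/4)(3 + -5 + 1 + -1) = -2/4 = -0.5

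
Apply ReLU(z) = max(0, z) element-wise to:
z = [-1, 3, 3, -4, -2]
h = [0, 3, 3, 0, 0]

ReLU applied element-wise: max(0,-1)=0, max(0,3)=3, max(0,3)=3, max(0,-4)=0, max(0,-2)=0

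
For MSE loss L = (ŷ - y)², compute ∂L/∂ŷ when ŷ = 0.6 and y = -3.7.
∂L/∂ŷ = 8.6

∂L/∂ŷ = 2(ŷ - y) = 2(0.6 - -3.7) = 2(4.3) = 8.6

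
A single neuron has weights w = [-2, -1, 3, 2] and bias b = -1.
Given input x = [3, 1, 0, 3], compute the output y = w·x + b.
y = -2

y = (-2)(3) + (-1)(1) + (3)(0) + (2)(3) + -1 = -2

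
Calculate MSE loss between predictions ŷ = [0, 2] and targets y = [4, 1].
MSE = 8.5

MSE = (1/2)((0-4)² + (2-1)²) = (1/2)(16 + 1) = 8.5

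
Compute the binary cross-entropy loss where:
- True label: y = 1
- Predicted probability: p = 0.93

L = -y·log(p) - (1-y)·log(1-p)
L = 0.07257

L = -1·log(0.93) - 0·log(0.07) = -log(0.93) = 0.07257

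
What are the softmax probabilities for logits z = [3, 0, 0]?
p = [0.9094, 0.0453, 0.0453]

exp(z) = [20.09, 1, 1]
Sum = 22.09
p = [0.9094, 0.0453, 0.0453]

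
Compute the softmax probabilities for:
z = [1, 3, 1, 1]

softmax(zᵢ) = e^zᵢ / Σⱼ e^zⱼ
p = [0.0963, 0.7112, 0.0963, 0.0963]

exp(z) = [2.718, 20.09, 2.718, 2.718]
Sum = 28.24
p = [0.0963, 0.7112, 0.0963, 0.0963]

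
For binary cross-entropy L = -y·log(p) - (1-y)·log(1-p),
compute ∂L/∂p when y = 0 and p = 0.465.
∂L/∂p = 1.869

∂L/∂p = -y/p + (1-y)/(1-p) = 0 + 1/0.535 = 1.869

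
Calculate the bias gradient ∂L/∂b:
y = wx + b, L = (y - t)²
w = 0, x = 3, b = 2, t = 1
∂L/∂b = 2

y = wx + b = (0)(3) + 2 = 2
∂L/∂y = 2(y - t) = 2(2 - 1) = 2
∂y/∂b = 1
∂L/∂b = ∂L/∂y · ∂y/∂b = 2 × 1 = 2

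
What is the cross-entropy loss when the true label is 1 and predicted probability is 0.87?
L = 0.1393

L = -1·log(0.87) - 0·log(0.13) = -log(0.87) = 0.1393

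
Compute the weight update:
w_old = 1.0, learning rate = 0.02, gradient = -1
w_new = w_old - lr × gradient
w_new = 1.02

w_new = w - η·∂L/∂w = 1.0 - 0.02×(-1) = 1.0 - (-0.02) = 1.02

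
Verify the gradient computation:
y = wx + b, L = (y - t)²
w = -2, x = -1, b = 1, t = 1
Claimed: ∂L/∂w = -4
Correct

y = (-2)(-1) + 1 = 3
∂L/∂y = 2(y - t) = 2(3 - 1) = 4
∂y/∂w = x = -1
∂L/∂w = 4 × -1 = -4

Claimed value: -4
Correct: The correct gradient is -4.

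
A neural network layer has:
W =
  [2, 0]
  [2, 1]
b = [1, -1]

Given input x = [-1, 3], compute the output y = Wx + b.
y = [-1, 0]

Wx = [2×-1 + 0×3, 2×-1 + 1×3]
   = [-2, 1]
y = Wx + b = [-2 + 1, 1 + -1] = [-1, 0]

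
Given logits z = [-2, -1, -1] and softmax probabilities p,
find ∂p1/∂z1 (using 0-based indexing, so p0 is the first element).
∂p1/∂z1 = 0.244

p = softmax(z) = [0.1554, 0.4223, 0.4223]
p1 = 0.4223

∂p1/∂z1 = p1(1 - p1) = 0.4223 × (1 - 0.4223) = 0.244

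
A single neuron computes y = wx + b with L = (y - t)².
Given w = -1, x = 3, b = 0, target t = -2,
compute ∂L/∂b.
∂L/∂b = -2

y = wx + b = (-1)(3) + 0 = -3
∂L/∂y = 2(y - t) = 2(-3 - -2) = -2
∂y/∂b = 1
∂L/∂b = ∂L/∂y · ∂y/∂b = -2 × 1 = -2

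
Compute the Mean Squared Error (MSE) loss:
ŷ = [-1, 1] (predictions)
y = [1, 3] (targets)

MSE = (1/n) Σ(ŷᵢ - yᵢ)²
MSE = 4

MSE = (1/2)((-1-1)² + (1-3)²) = (1/2)(4 + 4) = 4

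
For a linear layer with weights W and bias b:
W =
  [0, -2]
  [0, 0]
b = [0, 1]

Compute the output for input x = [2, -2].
y = [4, 1]

Wx = [0×2 + -2×-2, 0×2 + 0×-2]
   = [4, 0]
y = Wx + b = [4 + 0, 0 + 1] = [4, 1]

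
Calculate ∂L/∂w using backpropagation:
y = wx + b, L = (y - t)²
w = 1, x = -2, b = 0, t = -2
∂L/∂w = 0

y = wx + b = (1)(-2) + 0 = -2
∂L/∂y = 2(y - t) = 2(-2 - -2) = 0
∂y/∂w = x = -2
∂L/∂w = ∂L/∂y · ∂y/∂w = 0 × -2 = 0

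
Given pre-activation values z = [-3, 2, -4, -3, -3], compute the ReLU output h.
h = [0, 2, 0, 0, 0]

ReLU applied element-wise: max(0,-3)=0, max(0,2)=2, max(0,-4)=0, max(0,-3)=0, max(0,-3)=0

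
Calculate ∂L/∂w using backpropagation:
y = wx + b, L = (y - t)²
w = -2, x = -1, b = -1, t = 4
∂L/∂w = 6

y = wx + b = (-2)(-1) + -1 = 1
∂L/∂y = 2(y - t) = 2(1 - 4) = -6
∂y/∂w = x = -1
∂L/∂w = ∂L/∂y · ∂y/∂w = -6 × -1 = 6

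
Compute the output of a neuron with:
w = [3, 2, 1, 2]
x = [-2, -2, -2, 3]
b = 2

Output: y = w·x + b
y = -4

y = (3)(-2) + (2)(-2) + (1)(-2) + (2)(3) + 2 = -4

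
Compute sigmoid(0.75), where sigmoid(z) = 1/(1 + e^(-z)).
0.6792

sigmoid(0.75) = 1/(1 + e^(-0.75)) = 1/(1 + 0.4724) = 0.6792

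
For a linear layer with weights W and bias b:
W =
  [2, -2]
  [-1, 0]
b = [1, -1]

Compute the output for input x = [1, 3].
y = [-3, -2]

Wx = [2×1 + -2×3, -1×1 + 0×3]
   = [-4, -1]
y = Wx + b = [-4 + 1, -1 + -1] = [-3, -2]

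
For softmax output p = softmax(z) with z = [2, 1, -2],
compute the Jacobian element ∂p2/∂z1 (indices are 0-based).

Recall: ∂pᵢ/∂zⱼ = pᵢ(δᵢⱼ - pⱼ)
∂p2/∂z1 = -0.003507

p = softmax(z) = [0.7214, 0.2654, 0.01321]
p2 = 0.01321, p1 = 0.2654

∂p2/∂z1 = -p2 × p1 = -0.01321 × 0.2654 = -0.003507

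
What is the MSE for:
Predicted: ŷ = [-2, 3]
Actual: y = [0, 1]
MSE = 4

MSE = (1/2)((-2-0)² + (3-1)²) = (1/2)(4 + 4) = 4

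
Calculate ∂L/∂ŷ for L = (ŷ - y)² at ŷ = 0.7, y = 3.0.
∂L/∂ŷ = -4.6

∂L/∂ŷ = 2(ŷ - y) = 2(0.7 - 3.0) = 2(-2.3) = -4.6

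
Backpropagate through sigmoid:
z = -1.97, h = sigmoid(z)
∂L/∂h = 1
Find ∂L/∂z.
∂L/∂z = 0.1074

σ(-1.97) = 0.1224
σ'(-1.97) = σ(-1.97)(1 - σ(-1.97)) = 0.1224 × 0.8776 = 0.1074
∂L/∂z = ∂L/∂h · σ'(z) = 1 × 0.1074 = 0.1074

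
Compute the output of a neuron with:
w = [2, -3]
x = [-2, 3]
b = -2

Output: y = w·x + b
y = -15

y = (2)(-2) + (-3)(3) + -2 = -15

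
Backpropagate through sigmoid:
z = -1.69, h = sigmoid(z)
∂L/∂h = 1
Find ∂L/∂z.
∂L/∂z = 0.1315

σ(-1.69) = 0.1558
σ'(-1.69) = σ(-1.69)(1 - σ(-1.69)) = 0.1558 × 0.8442 = 0.1315
∂L/∂z = ∂L/∂h · σ'(z) = 1 × 0.1315 = 0.1315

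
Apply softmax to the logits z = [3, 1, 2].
p = [0.6652, 0.09, 0.2447]

exp(z) = [20.09, 2.718, 7.389]
Sum = 30.19
p = [0.6652, 0.09, 0.2447]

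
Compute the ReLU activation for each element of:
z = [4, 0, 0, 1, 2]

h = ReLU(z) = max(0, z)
h = [4, 0, 0, 1, 2]

ReLU applied element-wise: max(0,4)=4, max(0,0)=0, max(0,0)=0, max(0,1)=1, max(0,2)=2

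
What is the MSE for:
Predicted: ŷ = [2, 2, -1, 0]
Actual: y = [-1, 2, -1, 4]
MSE = 6.25

MSE = (1/4)((2--1)² + (2-2)² + (-1--1)² + (0-4)²) = (1/4)(9 + 0 + 0 + 16) = 6.25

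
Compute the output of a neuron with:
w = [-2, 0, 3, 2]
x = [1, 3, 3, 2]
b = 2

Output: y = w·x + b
y = 13

y = (-2)(1) + (0)(3) + (3)(3) + (2)(2) + 2 = 13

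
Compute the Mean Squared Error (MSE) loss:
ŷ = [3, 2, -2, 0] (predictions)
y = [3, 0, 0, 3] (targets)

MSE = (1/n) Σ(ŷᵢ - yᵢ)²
MSE = 4.25

MSE = (1/4)((3-3)² + (2-0)² + (-2-0)² + (0-3)²) = (1/4)(0 + 4 + 4 + 9) = 4.25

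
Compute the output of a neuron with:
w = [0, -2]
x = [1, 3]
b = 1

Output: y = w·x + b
y = -5

y = (0)(1) + (-2)(3) + 1 = -5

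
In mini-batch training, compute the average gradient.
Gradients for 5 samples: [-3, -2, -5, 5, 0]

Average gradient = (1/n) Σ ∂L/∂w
Average gradient = -1

Average = (1/5)(-3 + -2 + -5 + 5 + 0) = -5/5 = -1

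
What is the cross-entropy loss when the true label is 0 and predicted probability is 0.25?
L = 0.2877

L = -0·log(0.25) - 1·log(0.75) = -log(0.75) = 0.2877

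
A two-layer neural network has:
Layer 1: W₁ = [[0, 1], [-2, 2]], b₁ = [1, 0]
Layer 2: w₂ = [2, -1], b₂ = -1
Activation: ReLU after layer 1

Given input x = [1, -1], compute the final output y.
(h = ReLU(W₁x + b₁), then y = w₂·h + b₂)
y = -1

Layer 1 pre-activation: z₁ = [0, -4]
After ReLU: h = [0, 0]
Layer 2 output: y = 2×0 + -1×0 + -1 = -1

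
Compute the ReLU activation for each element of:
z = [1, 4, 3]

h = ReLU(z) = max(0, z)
h = [1, 4, 3]

ReLU applied element-wise: max(0,1)=1, max(0,4)=4, max(0,3)=3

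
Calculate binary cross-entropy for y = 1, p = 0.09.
L = 2.408

L = -1·log(0.09) - 0·log(0.91) = -log(0.09) = 2.408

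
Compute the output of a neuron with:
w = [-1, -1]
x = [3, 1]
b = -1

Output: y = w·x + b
y = -5

y = (-1)(3) + (-1)(1) + -1 = -5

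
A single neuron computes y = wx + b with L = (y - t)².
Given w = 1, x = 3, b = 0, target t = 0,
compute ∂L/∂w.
∂L/∂w = 18

y = wx + b = (1)(3) + 0 = 3
∂L/∂y = 2(y - t) = 2(3 - 0) = 6
∂y/∂w = x = 3
∂L/∂w = ∂L/∂y · ∂y/∂w = 6 × 3 = 18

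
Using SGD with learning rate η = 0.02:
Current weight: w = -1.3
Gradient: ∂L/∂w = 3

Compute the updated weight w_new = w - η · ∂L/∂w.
w_new = -1.36

w_new = w - η·∂L/∂w = -1.3 - 0.02×(3) = -1.3 - (0.06) = -1.36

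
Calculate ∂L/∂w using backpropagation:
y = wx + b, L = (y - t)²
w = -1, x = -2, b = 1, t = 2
∂L/∂w = -4

y = wx + b = (-1)(-2) + 1 = 3
∂L/∂y = 2(y - t) = 2(3 - 2) = 2
∂y/∂w = x = -2
∂L/∂w = ∂L/∂y · ∂y/∂w = 2 × -2 = -4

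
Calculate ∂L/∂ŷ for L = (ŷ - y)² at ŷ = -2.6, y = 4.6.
∂L/∂ŷ = -14.4

∂L/∂ŷ = 2(ŷ - y) = 2(-2.6 - 4.6) = 2(-7.2) = -14.4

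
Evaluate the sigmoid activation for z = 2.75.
0.9399

sigmoid(2.75) = 1/(1 + e^(-2.75)) = 1/(1 + 0.06393) = 0.9399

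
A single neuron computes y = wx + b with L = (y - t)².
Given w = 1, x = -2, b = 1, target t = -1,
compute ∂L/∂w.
∂L/∂w = 0

y = wx + b = (1)(-2) + 1 = -1
∂L/∂y = 2(y - t) = 2(-1 - -1) = 0
∂y/∂w = x = -2
∂L/∂w = ∂L/∂y · ∂y/∂w = 0 × -2 = 0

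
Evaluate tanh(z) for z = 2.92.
0.9942

tanh(2.92) = (e^(2.92) - e^(-2.92))/(e^(2.92) + e^(-2.92)) = 0.9942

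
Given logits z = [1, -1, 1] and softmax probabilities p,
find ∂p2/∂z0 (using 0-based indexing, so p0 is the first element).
∂p2/∂z0 = -0.2193

p = softmax(z) = [0.4683, 0.06338, 0.4683]
p2 = 0.4683, p0 = 0.4683

∂p2/∂z0 = -p2 × p0 = -0.4683 × 0.4683 = -0.2193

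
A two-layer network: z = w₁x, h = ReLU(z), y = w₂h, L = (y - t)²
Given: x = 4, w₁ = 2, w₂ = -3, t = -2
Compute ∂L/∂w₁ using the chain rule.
∂L/∂w₁ = 528

Forward pass:
z = w₁x = 2×4 = 8
h = ReLU(8) = 8
y = w₂h = -3×8 = -24

Backward pass:
∂L/∂y = 2(y - t) = 2(-24 - -2) = -44
∂y/∂h = w₂ = -3
∂h/∂z = 1 (ReLU derivative)
∂z/∂w₁ = x = 4

∂L/∂w₁ = -44 × -3 × 1 × 4 = 528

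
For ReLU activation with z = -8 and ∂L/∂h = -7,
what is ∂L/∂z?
∂L/∂z = 0

h = ReLU(-8) = 0
Since z < 0: ∂h/∂z = 0
∂L/∂z = ∂L/∂h · ∂h/∂z = -7 × 0 = 0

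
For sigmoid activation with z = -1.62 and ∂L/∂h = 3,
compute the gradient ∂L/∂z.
∂L/∂z = 0.4137

σ(-1.62) = 0.1652
σ'(-1.62) = σ(-1.62)(1 - σ(-1.62)) = 0.1652 × 0.8348 = 0.1379
∂L/∂z = ∂L/∂h · σ'(z) = 3 × 0.1379 = 0.4137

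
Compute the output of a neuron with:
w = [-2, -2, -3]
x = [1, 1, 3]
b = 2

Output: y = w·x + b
y = -11

y = (-2)(1) + (-2)(1) + (-3)(3) + 2 = -11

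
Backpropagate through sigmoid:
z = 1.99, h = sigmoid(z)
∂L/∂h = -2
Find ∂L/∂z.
∂L/∂z = -0.2116

σ(1.99) = 0.8797
σ'(1.99) = σ(1.99)(1 - σ(1.99)) = 0.8797 × 0.1203 = 0.1058
∂L/∂z = ∂L/∂h · σ'(z) = -2 × 0.1058 = -0.2116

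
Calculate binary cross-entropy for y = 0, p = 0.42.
L = 0.5447

L = -0·log(0.42) - 1·log(0.58) = -log(0.58) = 0.5447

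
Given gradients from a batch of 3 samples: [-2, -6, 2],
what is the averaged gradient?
Average gradient = -2

Average = (1/3)(-2 + -6 + 2) = -6/3 = -2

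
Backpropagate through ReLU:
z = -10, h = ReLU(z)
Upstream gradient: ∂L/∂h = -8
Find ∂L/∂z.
∂L/∂z = 0

h = ReLU(-10) = 0
Since z < 0: ∂h/∂z = 0
∂L/∂z = ∂L/∂h · ∂h/∂z = -8 × 0 = 0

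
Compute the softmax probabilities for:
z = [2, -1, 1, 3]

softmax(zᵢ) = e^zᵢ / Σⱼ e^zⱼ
p = [0.2418, 0.012, 0.0889, 0.6572]

exp(z) = [7.389, 0.3679, 2.718, 20.09]
Sum = 30.56
p = [0.2418, 0.012, 0.0889, 0.6572]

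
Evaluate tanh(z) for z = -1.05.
-0.7818

tanh(-1.05) = (e^(-1.05) - e^(1.05))/(e^(-1.05) + e^(1.05)) = -0.7818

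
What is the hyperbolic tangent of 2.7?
0.991

tanh(2.7) = (e^(2.7) - e^(-2.7))/(e^(2.7) + e^(-2.7)) = 0.991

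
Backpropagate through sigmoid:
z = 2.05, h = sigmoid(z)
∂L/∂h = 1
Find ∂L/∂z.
∂L/∂z = 0.101

σ(2.05) = 0.8859
σ'(2.05) = σ(2.05)(1 - σ(2.05)) = 0.8859 × 0.1141 = 0.101
∂L/∂z = ∂L/∂h · σ'(z) = 1 × 0.101 = 0.101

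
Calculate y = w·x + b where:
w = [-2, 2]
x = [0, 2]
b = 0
y = 4

y = (-2)(0) + (2)(2) + 0 = 4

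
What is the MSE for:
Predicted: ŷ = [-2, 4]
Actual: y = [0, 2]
MSE = 4

MSE = (1/2)((-2-0)² + (4-2)²) = (1/2)(4 + 4) = 4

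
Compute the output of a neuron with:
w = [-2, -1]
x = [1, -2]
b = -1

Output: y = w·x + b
y = -1

y = (-2)(1) + (-1)(-2) + -1 = -1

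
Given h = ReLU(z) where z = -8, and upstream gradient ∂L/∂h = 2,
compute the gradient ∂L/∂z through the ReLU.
∂L/∂z = 0

h = ReLU(-8) = 0
Since z < 0: ∂h/∂z = 0
∂L/∂z = ∂L/∂h · ∂h/∂z = 2 × 0 = 0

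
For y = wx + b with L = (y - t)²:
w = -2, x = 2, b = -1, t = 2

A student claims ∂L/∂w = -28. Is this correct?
Correct

y = (-2)(2) + -1 = -5
∂L/∂y = 2(y - t) = 2(-5 - 2) = -14
∂y/∂w = x = 2
∂L/∂w = -14 × 2 = -28

Claimed value: -28
Correct: The correct gradient is -28.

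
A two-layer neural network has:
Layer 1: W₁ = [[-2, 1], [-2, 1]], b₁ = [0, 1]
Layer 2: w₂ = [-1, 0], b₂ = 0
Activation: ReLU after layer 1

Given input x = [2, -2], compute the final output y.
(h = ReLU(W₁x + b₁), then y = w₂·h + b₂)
y = 0

Layer 1 pre-activation: z₁ = [-6, -5]
After ReLU: h = [0, 0]
Layer 2 output: y = -1×0 + 0×0 + 0 = 0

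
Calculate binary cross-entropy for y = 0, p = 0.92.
L = 2.526

L = -0·log(0.92) - 1·log(0.08) = -log(0.08) = 2.526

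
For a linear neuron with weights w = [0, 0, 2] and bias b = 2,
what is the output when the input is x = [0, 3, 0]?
y = 2

y = (0)(0) + (0)(3) + (2)(0) + 2 = 2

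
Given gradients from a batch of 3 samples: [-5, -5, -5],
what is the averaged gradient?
Average gradient = -5

Average = (1/3)(-5 + -5 + -5) = -15/3 = -5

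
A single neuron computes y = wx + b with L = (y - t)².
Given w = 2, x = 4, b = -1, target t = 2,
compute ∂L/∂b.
∂L/∂b = 10

y = wx + b = (2)(4) + -1 = 7
∂L/∂y = 2(y - t) = 2(7 - 2) = 10
∂y/∂b = 1
∂L/∂b = ∂L/∂y · ∂y/∂b = 10 × 1 = 10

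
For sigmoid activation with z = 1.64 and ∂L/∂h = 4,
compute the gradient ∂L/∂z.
∂L/∂z = 0.5443

σ(1.64) = 0.8375
σ'(1.64) = σ(1.64)(1 - σ(1.64)) = 0.8375 × 0.1625 = 0.1361
∂L/∂z = ∂L/∂h · σ'(z) = 4 × 0.1361 = 0.5443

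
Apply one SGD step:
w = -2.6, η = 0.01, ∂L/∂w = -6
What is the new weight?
w_new = -2.54

w_new = w - η·∂L/∂w = -2.6 - 0.01×(-6) = -2.6 - (-0.06) = -2.54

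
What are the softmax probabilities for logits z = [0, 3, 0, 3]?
p = [0.0237, 0.4763, 0.0237, 0.4763]

exp(z) = [1, 20.09, 1, 20.09]
Sum = 42.17
p = [0.0237, 0.4763, 0.0237, 0.4763]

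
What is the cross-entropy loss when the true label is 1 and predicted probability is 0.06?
L = 2.813

L = -1·log(0.06) - 0·log(0.94) = -log(0.06) = 2.813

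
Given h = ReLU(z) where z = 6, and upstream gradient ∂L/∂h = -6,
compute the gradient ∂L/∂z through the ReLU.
∂L/∂z = -6

h = ReLU(6) = 6
Since z > 0: ∂h/∂z = 1
∂L/∂z = ∂L/∂h · ∂h/∂z = -6 × 1 = -6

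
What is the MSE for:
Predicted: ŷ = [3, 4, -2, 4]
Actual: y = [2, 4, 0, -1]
MSE = 7.5

MSE = (1/4)((3-2)² + (4-4)² + (-2-0)² + (4--1)²) = (1/4)(1 + 0 + 4 + 25) = 7.5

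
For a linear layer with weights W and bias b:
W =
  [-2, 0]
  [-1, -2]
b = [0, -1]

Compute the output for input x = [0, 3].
y = [0, -7]

Wx = [-2×0 + 0×3, -1×0 + -2×3]
   = [0, -6]
y = Wx + b = [0 + 0, -6 + -1] = [0, -7]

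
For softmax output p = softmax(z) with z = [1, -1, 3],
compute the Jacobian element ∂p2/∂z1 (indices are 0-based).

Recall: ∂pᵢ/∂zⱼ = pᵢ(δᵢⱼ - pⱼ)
∂p2/∂z1 = -0.01376

p = softmax(z) = [0.1173, 0.01588, 0.8668]
p2 = 0.8668, p1 = 0.01588

∂p2/∂z1 = -p2 × p1 = -0.8668 × 0.01588 = -0.01376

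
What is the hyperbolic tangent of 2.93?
0.9943

tanh(2.93) = (e^(2.93) - e^(-2.93))/(e^(2.93) + e^(-2.93)) = 0.9943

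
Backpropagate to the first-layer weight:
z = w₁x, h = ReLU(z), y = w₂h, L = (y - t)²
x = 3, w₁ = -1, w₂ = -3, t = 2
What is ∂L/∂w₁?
∂L/∂w₁ = 0

Forward pass:
z = w₁x = -1×3 = -3
h = ReLU(-3) = 0
y = w₂h = -3×0 = 0

Backward pass:
∂L/∂y = 2(y - t) = 2(0 - 2) = -4
∂y/∂h = w₂ = -3
∂h/∂z = 0 (ReLU derivative)
∂z/∂w₁ = x = 3

∂L/∂w₁ = -4 × -3 × 0 × 3 = 0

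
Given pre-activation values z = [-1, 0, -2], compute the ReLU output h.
h = [0, 0, 0]

ReLU applied element-wise: max(0,-1)=0, max(0,0)=0, max(0,-2)=0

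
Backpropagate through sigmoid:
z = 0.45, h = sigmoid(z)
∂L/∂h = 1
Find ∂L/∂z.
∂L/∂z = 0.2378

σ(0.45) = 0.6106
σ'(0.45) = σ(0.45)(1 - σ(0.45)) = 0.6106 × 0.3894 = 0.2378
∂L/∂z = ∂L/∂h · σ'(z) = 1 × 0.2378 = 0.2378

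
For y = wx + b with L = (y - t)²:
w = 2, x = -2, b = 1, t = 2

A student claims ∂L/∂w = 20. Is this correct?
Correct

y = (2)(-2) + 1 = -3
∂L/∂y = 2(y - t) = 2(-3 - 2) = -10
∂y/∂w = x = -2
∂L/∂w = -10 × -2 = 20

Claimed value: 20
Correct: The correct gradient is 20.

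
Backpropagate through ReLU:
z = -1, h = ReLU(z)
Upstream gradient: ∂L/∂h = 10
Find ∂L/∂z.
∂L/∂z = 0

h = ReLU(-1) = 0
Since z < 0: ∂h/∂z = 0
∂L/∂z = ∂L/∂h · ∂h/∂z = 10 × 0 = 0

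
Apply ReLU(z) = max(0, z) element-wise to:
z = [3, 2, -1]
h = [3, 2, 0]

ReLU applied element-wise: max(0,3)=3, max(0,2)=2, max(0,-1)=0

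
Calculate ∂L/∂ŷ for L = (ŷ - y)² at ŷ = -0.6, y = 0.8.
∂L/∂ŷ = -2.8

∂L/∂ŷ = 2(ŷ - y) = 2(-0.6 - 0.8) = 2(-1.4) = -2.8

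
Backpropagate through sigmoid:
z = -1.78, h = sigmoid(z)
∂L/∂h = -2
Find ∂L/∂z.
∂L/∂z = -0.247

σ(-1.78) = 0.1443
σ'(-1.78) = σ(-1.78)(1 - σ(-1.78)) = 0.1443 × 0.8557 = 0.1235
∂L/∂z = ∂L/∂h · σ'(z) = -2 × 0.1235 = -0.247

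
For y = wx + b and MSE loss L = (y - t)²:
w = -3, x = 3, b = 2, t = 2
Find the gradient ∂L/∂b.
∂L/∂b = -18

y = wx + b = (-3)(3) + 2 = -7
∂L/∂y = 2(y - t) = 2(-7 - 2) = -18
∂y/∂b = 1
∂L/∂b = ∂L/∂y · ∂y/∂b = -18 × 1 = -18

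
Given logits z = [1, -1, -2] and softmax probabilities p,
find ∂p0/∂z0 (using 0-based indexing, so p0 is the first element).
∂p0/∂z0 = 0.1318

p = softmax(z) = [0.8438, 0.1142, 0.04201]
p0 = 0.8438

∂p0/∂z0 = p0(1 - p0) = 0.8438 × (1 - 0.8438) = 0.1318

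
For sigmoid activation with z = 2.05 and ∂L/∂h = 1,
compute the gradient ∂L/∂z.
∂L/∂z = 0.101

σ(2.05) = 0.8859
σ'(2.05) = σ(2.05)(1 - σ(2.05)) = 0.8859 × 0.1141 = 0.101
∂L/∂z = ∂L/∂h · σ'(z) = 1 × 0.101 = 0.101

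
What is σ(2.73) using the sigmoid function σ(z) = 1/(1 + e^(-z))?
0.9388

sigmoid(2.73) = 1/(1 + e^(-2.73)) = 1/(1 + 0.06522) = 0.9388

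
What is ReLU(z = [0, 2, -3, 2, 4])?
h = [0, 2, 0, 2, 4]

ReLU applied element-wise: max(0,0)=0, max(0,2)=2, max(0,-3)=0, max(0,2)=2, max(0,4)=4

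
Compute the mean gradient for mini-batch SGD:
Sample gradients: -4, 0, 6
Average gradient = 0.6667

Average = (1/3)(-4 + 0 + 6) = 2/3 = 0.6667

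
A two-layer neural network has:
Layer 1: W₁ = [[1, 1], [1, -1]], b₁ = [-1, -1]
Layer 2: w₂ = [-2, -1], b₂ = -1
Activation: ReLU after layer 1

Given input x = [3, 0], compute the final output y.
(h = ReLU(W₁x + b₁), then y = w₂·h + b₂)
y = -7

Layer 1 pre-activation: z₁ = [2, 2]
After ReLU: h = [2, 2]
Layer 2 output: y = -2×2 + -1×2 + -1 = -7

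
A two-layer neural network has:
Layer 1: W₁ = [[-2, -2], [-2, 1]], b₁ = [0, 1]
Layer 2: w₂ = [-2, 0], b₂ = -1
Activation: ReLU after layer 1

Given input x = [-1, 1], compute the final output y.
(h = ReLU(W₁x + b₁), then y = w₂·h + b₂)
y = -1

Layer 1 pre-activation: z₁ = [0, 4]
After ReLU: h = [0, 4]
Layer 2 output: y = -2×0 + 0×4 + -1 = -1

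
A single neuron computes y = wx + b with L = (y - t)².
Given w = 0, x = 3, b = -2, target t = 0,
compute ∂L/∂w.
∂L/∂w = -12

y = wx + b = (0)(3) + -2 = -2
∂L/∂y = 2(y - t) = 2(-2 - 0) = -4
∂y/∂w = x = 3
∂L/∂w = ∂L/∂y · ∂y/∂w = -4 × 3 = -12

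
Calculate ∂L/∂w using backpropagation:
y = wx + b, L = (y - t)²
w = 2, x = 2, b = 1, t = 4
∂L/∂w = 4

y = wx + b = (2)(2) + 1 = 5
∂L/∂y = 2(y - t) = 2(5 - 4) = 2
∂y/∂w = x = 2
∂L/∂w = ∂L/∂y · ∂y/∂w = 2 × 2 = 4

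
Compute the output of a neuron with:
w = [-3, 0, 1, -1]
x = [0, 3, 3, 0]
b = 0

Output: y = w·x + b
y = 3

y = (-3)(0) + (0)(3) + (1)(3) + (-1)(0) + 0 = 3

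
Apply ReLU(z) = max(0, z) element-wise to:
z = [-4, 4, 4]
h = [0, 4, 4]

ReLU applied element-wise: max(0,-4)=0, max(0,4)=4, max(0,4)=4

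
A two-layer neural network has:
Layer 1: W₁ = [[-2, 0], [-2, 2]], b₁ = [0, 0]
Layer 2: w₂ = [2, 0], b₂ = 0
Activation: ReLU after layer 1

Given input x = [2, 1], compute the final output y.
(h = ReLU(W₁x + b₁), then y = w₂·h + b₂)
y = 0

Layer 1 pre-activation: z₁ = [-4, -2]
After ReLU: h = [0, 0]
Layer 2 output: y = 2×0 + 0×0 + 0 = 0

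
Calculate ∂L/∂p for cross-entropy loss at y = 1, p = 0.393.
∂L/∂p = -2.545

∂L/∂p = -y/p + (1-y)/(1-p) = -1/0.393 + 0 = -2.545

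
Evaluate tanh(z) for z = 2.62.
0.9895

tanh(2.62) = (e^(2.62) - e^(-2.62))/(e^(2.62) + e^(-2.62)) = 0.9895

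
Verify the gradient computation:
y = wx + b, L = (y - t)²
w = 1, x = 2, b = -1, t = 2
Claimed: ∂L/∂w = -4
Correct

y = (1)(2) + -1 = 1
∂L/∂y = 2(y - t) = 2(1 - 2) = -2
∂y/∂w = x = 2
∂L/∂w = -2 × 2 = -4

Claimed value: -4
Correct: The correct gradient is -4.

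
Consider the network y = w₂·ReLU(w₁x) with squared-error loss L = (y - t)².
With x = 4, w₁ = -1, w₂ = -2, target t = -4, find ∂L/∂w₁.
∂L/∂w₁ = 0

Forward pass:
z = w₁x = -1×4 = -4
h = ReLU(-4) = 0
y = w₂h = -2×0 = 0

Backward pass:
∂L/∂y = 2(y - t) = 2(0 - -4) = 8
∂y/∂h = w₂ = -2
∂h/∂z = 0 (ReLU derivative)
∂z/∂w₁ = x = 4

∂L/∂w₁ = 8 × -2 × 0 × 4 = 0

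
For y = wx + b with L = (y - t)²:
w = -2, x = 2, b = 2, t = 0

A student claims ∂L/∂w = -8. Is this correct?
Correct

y = (-2)(2) + 2 = -2
∂L/∂y = 2(y - t) = 2(-2 - 0) = -4
∂y/∂w = x = 2
∂L/∂w = -4 × 2 = -8

Claimed value: -8
Correct: The correct gradient is -8.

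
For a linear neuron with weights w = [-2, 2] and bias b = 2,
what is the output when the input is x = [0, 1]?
y = 4

y = (-2)(0) + (2)(1) + 2 = 4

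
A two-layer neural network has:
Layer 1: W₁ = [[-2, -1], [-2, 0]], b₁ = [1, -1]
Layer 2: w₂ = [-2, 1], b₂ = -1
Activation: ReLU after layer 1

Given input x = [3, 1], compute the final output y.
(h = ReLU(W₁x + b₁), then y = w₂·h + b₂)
y = -1

Layer 1 pre-activation: z₁ = [-6, -7]
After ReLU: h = [0, 0]
Layer 2 output: y = -2×0 + 1×0 + -1 = -1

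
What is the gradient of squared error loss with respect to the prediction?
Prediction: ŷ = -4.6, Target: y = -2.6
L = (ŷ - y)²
∂L/∂ŷ = -4.0

∂L/∂ŷ = 2(ŷ - y) = 2(-4.6 - -2.6) = 2(-2.0) = -4.0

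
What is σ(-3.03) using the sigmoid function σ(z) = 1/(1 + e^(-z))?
0.04609

sigmoid(-3.03) = 1/(1 + e^(3.03)) = 1/(1 + 20.7) = 0.04609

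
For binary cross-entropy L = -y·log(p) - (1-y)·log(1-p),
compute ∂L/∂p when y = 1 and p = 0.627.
∂L/∂p = -1.595

∂L/∂p = -y/p + (1-y)/(1-p) = -1/0.627 + 0 = -1.595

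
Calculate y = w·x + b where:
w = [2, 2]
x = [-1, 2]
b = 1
y = 3

y = (2)(-1) + (2)(2) + 1 = 3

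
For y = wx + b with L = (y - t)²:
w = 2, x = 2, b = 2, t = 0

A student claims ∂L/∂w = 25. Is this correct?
Incorrect

y = (2)(2) + 2 = 6
∂L/∂y = 2(y - t) = 2(6 - 0) = 12
∂y/∂w = x = 2
∂L/∂w = 12 × 2 = 24

Claimed value: 25
Incorrect: The correct gradient is 24.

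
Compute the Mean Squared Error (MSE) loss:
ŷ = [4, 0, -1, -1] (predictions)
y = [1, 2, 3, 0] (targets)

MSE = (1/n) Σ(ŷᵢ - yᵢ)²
MSE = 7.5

MSE = (1/4)((4-1)² + (0-2)² + (-1-3)² + (-1-0)²) = (1/4)(9 + 4 + 16 + 1) = 7.5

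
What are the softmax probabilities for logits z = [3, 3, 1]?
p = [0.4683, 0.4683, 0.0634]

exp(z) = [20.09, 20.09, 2.718]
Sum = 42.89
p = [0.4683, 0.4683, 0.0634]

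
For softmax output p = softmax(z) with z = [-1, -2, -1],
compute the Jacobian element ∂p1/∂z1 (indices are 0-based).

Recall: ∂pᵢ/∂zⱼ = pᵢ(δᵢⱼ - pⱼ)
∂p1/∂z1 = 0.1312

p = softmax(z) = [0.4223, 0.1554, 0.4223]
p1 = 0.1554

∂p1/∂z1 = p1(1 - p1) = 0.1554 × (1 - 0.1554) = 0.1312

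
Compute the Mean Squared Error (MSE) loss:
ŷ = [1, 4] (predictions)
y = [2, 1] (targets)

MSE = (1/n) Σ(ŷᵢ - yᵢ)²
MSE = 5

MSE = (1/2)((1-2)² + (4-1)²) = (1/2)(1 + 9) = 5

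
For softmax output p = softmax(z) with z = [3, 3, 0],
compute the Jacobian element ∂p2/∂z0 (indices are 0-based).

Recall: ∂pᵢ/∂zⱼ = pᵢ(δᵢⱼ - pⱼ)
∂p2/∂z0 = -0.01185

p = softmax(z) = [0.4879, 0.4879, 0.02429]
p2 = 0.02429, p0 = 0.4879

∂p2/∂z0 = -p2 × p0 = -0.02429 × 0.4879 = -0.01185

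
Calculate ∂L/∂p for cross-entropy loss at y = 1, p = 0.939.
∂L/∂p = -1.065

∂L/∂p = -y/p + (1-y)/(1-p) = -1/0.939 + 0 = -1.065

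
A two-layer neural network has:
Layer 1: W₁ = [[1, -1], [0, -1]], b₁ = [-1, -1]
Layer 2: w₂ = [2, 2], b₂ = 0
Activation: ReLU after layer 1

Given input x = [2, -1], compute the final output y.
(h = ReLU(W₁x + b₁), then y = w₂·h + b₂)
y = 4

Layer 1 pre-activation: z₁ = [2, 0]
After ReLU: h = [2, 0]
Layer 2 output: y = 2×2 + 2×0 + 0 = 4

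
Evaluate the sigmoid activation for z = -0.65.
0.343

sigmoid(-0.65) = 1/(1 + e^(0.65)) = 1/(1 + 1.916) = 0.343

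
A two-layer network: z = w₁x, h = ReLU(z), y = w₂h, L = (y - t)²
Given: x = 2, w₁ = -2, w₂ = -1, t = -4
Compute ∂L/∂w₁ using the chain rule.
∂L/∂w₁ = 0

Forward pass:
z = w₁x = -2×2 = -4
h = ReLU(-4) = 0
y = w₂h = -1×0 = 0

Backward pass:
∂L/∂y = 2(y - t) = 2(0 - -4) = 8
∂y/∂h = w₂ = -1
∂h/∂z = 0 (ReLU derivative)
∂z/∂w₁ = x = 2

∂L/∂w₁ = 8 × -1 × 0 × 2 = 0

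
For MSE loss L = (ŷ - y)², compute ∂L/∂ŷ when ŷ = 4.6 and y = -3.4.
∂L/∂ŷ = 16.0

∂L/∂ŷ = 2(ŷ - y) = 2(4.6 - -3.4) = 2(8.0) = 16.0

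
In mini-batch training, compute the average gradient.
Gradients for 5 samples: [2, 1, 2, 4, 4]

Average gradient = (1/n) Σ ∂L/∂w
Average gradient = 2.6

Average = (1/5)(2 + 1 + 2 + 4 + 4) = 13/5 = 2.6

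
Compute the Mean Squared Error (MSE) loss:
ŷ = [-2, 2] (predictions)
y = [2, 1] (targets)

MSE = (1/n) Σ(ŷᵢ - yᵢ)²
MSE = 8.5

MSE = (1/2)((-2-2)² + (2-1)²) = (1/2)(16 + 1) = 8.5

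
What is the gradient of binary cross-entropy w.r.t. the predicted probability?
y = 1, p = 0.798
∂L/∂p = -1.253

∂L/∂p = -y/p + (1-y)/(1-p) = -1/0.798 + 0 = -1.253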